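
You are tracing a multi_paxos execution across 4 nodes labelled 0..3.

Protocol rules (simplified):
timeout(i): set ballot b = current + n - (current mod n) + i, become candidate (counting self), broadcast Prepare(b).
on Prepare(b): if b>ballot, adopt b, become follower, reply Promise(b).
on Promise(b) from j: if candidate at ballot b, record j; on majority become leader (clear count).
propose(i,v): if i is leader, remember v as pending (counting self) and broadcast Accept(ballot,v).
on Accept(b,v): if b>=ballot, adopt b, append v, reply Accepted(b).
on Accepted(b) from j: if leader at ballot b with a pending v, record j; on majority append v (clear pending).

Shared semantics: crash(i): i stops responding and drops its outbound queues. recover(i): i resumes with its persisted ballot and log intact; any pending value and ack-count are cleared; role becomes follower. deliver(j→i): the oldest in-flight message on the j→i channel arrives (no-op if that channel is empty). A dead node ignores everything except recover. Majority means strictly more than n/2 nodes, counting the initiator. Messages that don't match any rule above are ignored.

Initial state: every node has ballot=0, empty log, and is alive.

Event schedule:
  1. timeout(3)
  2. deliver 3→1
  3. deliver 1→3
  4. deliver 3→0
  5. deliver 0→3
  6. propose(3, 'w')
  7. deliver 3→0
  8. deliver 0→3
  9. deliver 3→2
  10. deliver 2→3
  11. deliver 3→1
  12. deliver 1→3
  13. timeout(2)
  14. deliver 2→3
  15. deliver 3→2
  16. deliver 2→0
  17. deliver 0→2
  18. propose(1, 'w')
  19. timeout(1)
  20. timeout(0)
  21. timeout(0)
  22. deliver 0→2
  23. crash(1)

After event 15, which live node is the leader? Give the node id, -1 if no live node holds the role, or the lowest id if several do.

-1

after 1 — timeout(3): n3:cand/b7/[-]
after 2 — deliver 3→1: n1:foll/b7/[-]
after 3 — deliver 1→3: ·
after 4 — deliver 3→0: n0:foll/b7/[-]
after 5 — deliver 0→3: n3:lead/b7/[-]
after 6 — propose(3,'w'): ·
after 7 — deliver 3→0: n0:foll/b7/[w]
after 8 — deliver 0→3: ·
after 9 — deliver 3→2: n2:foll/b7/[-]
after 10 — deliver 2→3: ·
after 11 — deliver 3→1: n1:foll/b7/[w]
after 12 — deliver 1→3: n3:lead/b7/[w]
after 13 — timeout(2): n2:cand/b10/[-]
after 14 — deliver 2→3: n3:foll/b10/[w]
after 15 — deliver 3→2: ·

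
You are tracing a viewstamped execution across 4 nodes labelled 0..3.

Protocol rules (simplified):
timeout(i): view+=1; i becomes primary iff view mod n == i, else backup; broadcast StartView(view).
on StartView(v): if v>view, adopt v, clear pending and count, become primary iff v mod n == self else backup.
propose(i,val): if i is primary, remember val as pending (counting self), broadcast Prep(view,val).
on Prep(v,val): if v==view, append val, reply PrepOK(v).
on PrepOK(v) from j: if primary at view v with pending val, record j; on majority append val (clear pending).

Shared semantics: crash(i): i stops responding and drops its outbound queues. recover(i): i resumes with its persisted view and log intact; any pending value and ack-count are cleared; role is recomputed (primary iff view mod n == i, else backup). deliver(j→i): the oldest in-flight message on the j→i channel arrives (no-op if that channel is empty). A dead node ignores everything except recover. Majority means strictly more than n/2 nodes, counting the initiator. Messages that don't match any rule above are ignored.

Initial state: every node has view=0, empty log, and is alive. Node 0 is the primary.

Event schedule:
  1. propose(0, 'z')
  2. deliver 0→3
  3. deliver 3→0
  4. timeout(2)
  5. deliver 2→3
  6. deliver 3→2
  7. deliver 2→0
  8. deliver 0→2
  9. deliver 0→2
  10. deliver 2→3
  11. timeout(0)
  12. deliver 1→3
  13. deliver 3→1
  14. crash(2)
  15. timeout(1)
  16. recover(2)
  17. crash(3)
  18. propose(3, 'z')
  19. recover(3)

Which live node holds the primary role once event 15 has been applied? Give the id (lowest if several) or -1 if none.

step 1 propose(0,'z'): —
step 2 deliver 0→3: 3={back,v=0,log=z}
step 3 deliver 3→0: —
step 4 timeout(2): 2={back,v=1,log=-}
step 5 deliver 2→3: 3={back,v=1,log=z}
step 6 deliver 3→2: —
step 7 deliver 2→0: 0={back,v=1,log=-}
step 8 deliver 0→2: —
step 9 deliver 0→2: —
step 10 deliver 2→3: —
step 11 timeout(0): 0={back,v=2,log=-}
step 12 deliver 1→3: —
step 13 deliver 3→1: —
step 14 crash(2): 2={✗back,v=1,log=-}
step 15 timeout(1): 1={prim,v=1,log=-}

1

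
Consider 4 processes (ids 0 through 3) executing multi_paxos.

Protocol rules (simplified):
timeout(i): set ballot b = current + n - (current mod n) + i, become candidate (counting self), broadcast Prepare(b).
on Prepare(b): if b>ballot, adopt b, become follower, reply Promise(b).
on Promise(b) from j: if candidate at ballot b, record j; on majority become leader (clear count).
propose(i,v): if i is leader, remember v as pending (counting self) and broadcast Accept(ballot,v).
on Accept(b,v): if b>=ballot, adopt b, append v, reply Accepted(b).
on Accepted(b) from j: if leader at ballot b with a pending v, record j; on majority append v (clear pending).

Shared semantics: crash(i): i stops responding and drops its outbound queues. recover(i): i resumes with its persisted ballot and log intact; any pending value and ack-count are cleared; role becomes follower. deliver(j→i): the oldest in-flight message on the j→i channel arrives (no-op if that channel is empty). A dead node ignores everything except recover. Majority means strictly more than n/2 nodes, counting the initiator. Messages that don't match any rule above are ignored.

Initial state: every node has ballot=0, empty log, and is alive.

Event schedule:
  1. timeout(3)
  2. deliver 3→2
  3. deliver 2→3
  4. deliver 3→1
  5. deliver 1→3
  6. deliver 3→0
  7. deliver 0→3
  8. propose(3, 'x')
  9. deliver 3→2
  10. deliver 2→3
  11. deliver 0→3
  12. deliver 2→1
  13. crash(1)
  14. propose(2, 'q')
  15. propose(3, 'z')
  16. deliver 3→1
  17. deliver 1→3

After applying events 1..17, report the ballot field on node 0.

7

1. timeout(3):  <3:cand b7 ->
2. deliver 3→2:  <2:foll b7 ->
3. deliver 2→3:  nop
4. deliver 3→1:  <1:foll b7 ->
5. deliver 1→3:  <3:lead b7 ->
6. deliver 3→0:  <0:foll b7 ->
7. deliver 0→3:  nop
8. propose(3,'x'):  nop
9. deliver 3→2:  <2:foll b7 x>
10. deliver 2→3:  nop
11. deliver 0→3:  nop
12. deliver 2→1:  nop
13. crash(1):  <1:✗foll b7 ->
14. propose(2,'q'):  nop
15. propose(3,'z'):  nop
16. deliver 3→1:  nop
17. deliver 1→3:  nop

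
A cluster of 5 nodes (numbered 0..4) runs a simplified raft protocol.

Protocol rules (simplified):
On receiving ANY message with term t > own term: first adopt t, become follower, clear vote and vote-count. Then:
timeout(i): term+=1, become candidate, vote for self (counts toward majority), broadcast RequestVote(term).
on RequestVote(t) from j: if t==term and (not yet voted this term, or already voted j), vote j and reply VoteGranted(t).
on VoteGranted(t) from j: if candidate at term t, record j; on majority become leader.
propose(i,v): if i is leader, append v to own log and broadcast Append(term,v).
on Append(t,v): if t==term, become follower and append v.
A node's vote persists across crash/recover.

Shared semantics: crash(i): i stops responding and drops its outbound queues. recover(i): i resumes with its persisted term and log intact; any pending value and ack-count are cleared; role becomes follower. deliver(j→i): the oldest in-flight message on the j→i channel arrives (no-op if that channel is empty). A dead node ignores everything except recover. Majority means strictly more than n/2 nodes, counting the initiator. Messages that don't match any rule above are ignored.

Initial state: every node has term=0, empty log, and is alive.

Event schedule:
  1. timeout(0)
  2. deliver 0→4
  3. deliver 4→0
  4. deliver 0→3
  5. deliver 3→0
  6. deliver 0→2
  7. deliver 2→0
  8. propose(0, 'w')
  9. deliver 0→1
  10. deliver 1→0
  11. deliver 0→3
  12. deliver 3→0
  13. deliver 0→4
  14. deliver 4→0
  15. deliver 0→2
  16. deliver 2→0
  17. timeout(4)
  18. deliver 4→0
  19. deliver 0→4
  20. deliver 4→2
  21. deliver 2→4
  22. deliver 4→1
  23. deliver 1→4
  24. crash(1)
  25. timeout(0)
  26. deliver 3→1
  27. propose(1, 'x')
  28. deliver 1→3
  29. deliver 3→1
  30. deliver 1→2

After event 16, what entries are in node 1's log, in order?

empty

[1] timeout(0) → N0(cand t1 [-])
[2] deliver 0→4 → N4(foll t1 [-])
[3] deliver 4→0 → ∅
[4] deliver 0→3 → N3(foll t1 [-])
[5] deliver 3→0 → N0(lead t1 [-])
[6] deliver 0→2 → N2(foll t1 [-])
[7] deliver 2→0 → ∅
[8] propose(0,'w') → N0(lead t1 [w])
[9] deliver 0→1 → N1(foll t1 [-])
[10] deliver 1→0 → ∅
[11] deliver 0→3 → N3(foll t1 [w])
[12] deliver 3→0 → ∅
[13] deliver 0→4 → N4(foll t1 [w])
[14] deliver 4→0 → ∅
[15] deliver 0→2 → N2(foll t1 [w])
[16] deliver 2→0 → ∅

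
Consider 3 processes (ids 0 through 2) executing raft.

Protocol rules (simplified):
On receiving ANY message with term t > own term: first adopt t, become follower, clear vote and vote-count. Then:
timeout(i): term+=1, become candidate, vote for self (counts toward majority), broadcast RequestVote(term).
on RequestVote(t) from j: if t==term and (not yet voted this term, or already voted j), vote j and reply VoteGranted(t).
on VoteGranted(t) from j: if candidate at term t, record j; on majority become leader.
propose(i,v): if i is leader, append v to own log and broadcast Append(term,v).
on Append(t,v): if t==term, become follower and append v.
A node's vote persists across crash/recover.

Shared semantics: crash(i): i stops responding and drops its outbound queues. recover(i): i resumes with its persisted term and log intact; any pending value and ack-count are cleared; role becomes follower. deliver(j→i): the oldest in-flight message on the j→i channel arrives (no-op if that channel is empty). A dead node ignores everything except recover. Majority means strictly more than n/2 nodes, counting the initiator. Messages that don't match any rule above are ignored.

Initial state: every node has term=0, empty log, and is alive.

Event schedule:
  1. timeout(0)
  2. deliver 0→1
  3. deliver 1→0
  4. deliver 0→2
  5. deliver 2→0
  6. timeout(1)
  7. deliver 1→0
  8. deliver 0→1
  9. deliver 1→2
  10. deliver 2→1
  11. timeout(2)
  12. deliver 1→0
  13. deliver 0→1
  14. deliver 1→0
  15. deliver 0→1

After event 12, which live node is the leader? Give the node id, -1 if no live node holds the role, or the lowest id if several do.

1

e1 timeout(0): 0[cand,t=1,-]
e2 deliver 0→1: 1[foll,t=1,-]
e3 deliver 1→0: 0[lead,t=1,-]
e4 deliver 0→2: 2[foll,t=1,-]
e5 deliver 2→0: ·
e6 timeout(1): 1[cand,t=2,-]
e7 deliver 1→0: 0[foll,t=2,-]
e8 deliver 0→1: 1[lead,t=2,-]
e9 deliver 1→2: 2[foll,t=2,-]
e10 deliver 2→1: ·
e11 timeout(2): 2[cand,t=3,-]
e12 deliver 1→0: ·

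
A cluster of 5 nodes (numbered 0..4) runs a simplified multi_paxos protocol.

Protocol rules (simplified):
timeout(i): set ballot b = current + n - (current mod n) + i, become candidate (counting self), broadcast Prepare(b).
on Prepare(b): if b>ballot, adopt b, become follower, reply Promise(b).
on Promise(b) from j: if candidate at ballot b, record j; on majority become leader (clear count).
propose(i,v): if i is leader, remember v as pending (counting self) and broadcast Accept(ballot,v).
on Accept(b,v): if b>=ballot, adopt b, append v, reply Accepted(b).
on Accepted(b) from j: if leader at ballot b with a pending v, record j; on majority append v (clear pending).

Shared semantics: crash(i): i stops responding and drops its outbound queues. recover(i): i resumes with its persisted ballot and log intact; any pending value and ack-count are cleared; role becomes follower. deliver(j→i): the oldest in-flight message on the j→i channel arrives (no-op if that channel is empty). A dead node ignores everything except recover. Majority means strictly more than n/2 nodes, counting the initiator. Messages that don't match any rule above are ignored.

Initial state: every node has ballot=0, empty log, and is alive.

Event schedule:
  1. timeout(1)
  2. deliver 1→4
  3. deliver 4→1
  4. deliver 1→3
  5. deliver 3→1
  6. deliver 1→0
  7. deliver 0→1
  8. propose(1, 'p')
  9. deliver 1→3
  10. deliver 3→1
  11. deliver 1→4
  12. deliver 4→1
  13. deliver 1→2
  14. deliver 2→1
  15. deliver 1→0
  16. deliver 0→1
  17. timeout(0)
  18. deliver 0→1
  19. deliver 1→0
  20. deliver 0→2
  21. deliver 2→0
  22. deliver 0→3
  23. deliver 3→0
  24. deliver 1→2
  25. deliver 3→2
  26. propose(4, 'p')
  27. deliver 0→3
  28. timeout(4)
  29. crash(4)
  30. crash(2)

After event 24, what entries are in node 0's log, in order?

p

1. timeout(1):  <1:cand b6 ->
2. deliver 1→4:  <4:foll b6 ->
3. deliver 4→1:  nop
4. deliver 1→3:  <3:foll b6 ->
5. deliver 3→1:  <1:lead b6 ->
6. deliver 1→0:  <0:foll b6 ->
7. deliver 0→1:  nop
8. propose(1,'p'):  nop
9. deliver 1→3:  <3:foll b6 p>
10. deliver 3→1:  nop
11. deliver 1→4:  <4:foll b6 p>
12. deliver 4→1:  <1:lead b6 p>
13. deliver 1→2:  <2:foll b6 ->
14. deliver 2→1:  nop
15. deliver 1→0:  <0:foll b6 p>
16. deliver 0→1:  nop
17. timeout(0):  <0:cand b10 p>
18. deliver 0→1:  <1:foll b10 p>
19. deliver 1→0:  nop
20. deliver 0→2:  <2:foll b10 ->
21. deliver 2→0:  <0:lead b10 p>
22. deliver 0→3:  <3:foll b10 p>
23. deliver 3→0:  nop
24. deliver 1→2:  nop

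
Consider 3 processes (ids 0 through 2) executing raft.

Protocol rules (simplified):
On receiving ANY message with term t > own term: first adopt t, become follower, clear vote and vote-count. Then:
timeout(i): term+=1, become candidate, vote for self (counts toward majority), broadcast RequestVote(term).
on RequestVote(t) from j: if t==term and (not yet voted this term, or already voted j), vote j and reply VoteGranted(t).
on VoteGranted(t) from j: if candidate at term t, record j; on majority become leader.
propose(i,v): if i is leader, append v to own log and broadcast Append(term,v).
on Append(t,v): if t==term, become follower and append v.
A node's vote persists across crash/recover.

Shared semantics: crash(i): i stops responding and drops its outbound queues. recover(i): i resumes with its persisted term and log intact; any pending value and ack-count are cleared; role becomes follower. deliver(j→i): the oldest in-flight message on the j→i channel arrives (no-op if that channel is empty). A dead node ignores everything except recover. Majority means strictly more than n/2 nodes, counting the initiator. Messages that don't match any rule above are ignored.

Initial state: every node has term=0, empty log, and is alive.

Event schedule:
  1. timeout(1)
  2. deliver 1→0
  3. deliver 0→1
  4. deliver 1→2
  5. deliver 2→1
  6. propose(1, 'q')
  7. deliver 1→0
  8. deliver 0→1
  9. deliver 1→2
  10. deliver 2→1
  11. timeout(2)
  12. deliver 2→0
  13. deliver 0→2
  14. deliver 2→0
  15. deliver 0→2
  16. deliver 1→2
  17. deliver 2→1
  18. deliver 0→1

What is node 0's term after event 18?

2

[1] timeout(1) → N1(cand t1 [-])
[2] deliver 1→0 → N0(foll t1 [-])
[3] deliver 0→1 → N1(lead t1 [-])
[4] deliver 1→2 → N2(foll t1 [-])
[5] deliver 2→1 → ∅
[6] propose(1,'q') → N1(lead t1 [q])
[7] deliver 1→0 → N0(foll t1 [q])
[8] deliver 0→1 → ∅
[9] deliver 1→2 → N2(foll t1 [q])
[10] deliver 2→1 → ∅
[11] timeout(2) → N2(cand t2 [q])
[12] deliver 2→0 → N0(foll t2 [q])
[13] deliver 0→2 → N2(lead t2 [q])
[14] deliver 2→0 → ∅
[15] deliver 0→2 → ∅
[16] deliver 1→2 → ∅
[17] deliver 2→1 → N1(foll t2 [q])
[18] deliver 0→1 → ∅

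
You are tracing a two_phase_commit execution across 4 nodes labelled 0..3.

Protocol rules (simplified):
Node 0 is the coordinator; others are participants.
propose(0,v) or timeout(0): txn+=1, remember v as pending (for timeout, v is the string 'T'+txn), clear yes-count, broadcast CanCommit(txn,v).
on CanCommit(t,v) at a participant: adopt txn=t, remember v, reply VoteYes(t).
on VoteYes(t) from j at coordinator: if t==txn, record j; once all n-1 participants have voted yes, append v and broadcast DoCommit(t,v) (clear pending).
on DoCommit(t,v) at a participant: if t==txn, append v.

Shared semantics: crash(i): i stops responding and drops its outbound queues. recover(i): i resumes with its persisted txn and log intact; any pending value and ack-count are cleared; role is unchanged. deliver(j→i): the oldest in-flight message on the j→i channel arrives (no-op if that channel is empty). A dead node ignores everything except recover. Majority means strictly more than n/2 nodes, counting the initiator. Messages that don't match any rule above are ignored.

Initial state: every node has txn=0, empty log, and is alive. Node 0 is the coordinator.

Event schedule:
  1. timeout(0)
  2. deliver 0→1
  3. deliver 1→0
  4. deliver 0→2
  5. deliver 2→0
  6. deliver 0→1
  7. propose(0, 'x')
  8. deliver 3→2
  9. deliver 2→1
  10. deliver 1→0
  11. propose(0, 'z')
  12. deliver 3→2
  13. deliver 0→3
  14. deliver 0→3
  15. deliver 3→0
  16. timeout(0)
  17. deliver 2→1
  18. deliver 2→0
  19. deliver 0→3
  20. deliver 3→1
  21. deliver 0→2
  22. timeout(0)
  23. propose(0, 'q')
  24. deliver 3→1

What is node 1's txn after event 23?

step 1 timeout(0): 0={coor,t=1,log=-}
step 2 deliver 0→1: 1={part,t=1,log=-}
step 3 deliver 1→0: —
step 4 deliver 0→2: 2={part,t=1,log=-}
step 5 deliver 2→0: —
step 6 deliver 0→1: —
step 7 propose(0,'x'): 0={coor,t=2,log=-}
step 8 deliver 3→2: —
step 9 deliver 2→1: —
step 10 deliver 1→0: —
step 11 propose(0,'z'): 0={coor,t=3,log=-}
step 12 deliver 3→2: —
step 13 deliver 0→3: 3={part,t=1,log=-}
step 14 deliver 0→3: 3={part,t=2,log=-}
step 15 deliver 3→0: —
step 16 timeout(0): 0={coor,t=4,log=-}
step 17 deliver 2→1: —
step 18 deliver 2→0: —
step 19 deliver 0→3: 3={part,t=3,log=-}
step 20 deliver 3→1: —
step 21 deliver 0→2: 2={part,t=2,log=-}
step 22 timeout(0): 0={coor,t=5,log=-}
step 23 propose(0,'q'): 0={coor,t=6,log=-}

1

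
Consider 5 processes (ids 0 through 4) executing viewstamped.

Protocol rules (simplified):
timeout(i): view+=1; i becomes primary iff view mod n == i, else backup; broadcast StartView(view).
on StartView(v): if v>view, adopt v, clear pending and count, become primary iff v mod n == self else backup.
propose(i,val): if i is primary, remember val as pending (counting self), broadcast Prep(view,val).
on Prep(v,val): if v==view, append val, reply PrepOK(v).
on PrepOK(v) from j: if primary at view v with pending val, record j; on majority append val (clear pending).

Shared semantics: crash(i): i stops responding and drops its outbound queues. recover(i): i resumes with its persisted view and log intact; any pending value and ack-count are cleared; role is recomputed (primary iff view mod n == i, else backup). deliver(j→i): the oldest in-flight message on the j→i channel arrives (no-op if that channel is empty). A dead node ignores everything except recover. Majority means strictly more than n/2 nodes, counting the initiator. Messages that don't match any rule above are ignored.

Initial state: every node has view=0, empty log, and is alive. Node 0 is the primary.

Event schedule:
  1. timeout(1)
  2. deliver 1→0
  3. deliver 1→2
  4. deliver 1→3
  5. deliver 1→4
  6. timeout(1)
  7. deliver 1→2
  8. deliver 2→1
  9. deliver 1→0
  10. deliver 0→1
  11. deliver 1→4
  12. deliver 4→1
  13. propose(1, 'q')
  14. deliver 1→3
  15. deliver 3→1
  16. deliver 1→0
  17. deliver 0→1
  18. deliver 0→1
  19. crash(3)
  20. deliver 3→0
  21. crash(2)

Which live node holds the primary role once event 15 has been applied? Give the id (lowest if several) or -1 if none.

2

e1 timeout(1): 1[prim,v=1,-]
e2 deliver 1→0: 0[back,v=1,-]
e3 deliver 1→2: 2[back,v=1,-]
e4 deliver 1→3: 3[back,v=1,-]
e5 deliver 1→4: 4[back,v=1,-]
e6 timeout(1): 1[back,v=2,-]
e7 deliver 1→2: 2[prim,v=2,-]
e8 deliver 2→1: ·
e9 deliver 1→0: 0[back,v=2,-]
e10 deliver 0→1: ·
e11 deliver 1→4: 4[back,v=2,-]
e12 deliver 4→1: ·
e13 propose(1,'q'): ·
e14 deliver 1→3: 3[back,v=2,-]
e15 deliver 3→1: ·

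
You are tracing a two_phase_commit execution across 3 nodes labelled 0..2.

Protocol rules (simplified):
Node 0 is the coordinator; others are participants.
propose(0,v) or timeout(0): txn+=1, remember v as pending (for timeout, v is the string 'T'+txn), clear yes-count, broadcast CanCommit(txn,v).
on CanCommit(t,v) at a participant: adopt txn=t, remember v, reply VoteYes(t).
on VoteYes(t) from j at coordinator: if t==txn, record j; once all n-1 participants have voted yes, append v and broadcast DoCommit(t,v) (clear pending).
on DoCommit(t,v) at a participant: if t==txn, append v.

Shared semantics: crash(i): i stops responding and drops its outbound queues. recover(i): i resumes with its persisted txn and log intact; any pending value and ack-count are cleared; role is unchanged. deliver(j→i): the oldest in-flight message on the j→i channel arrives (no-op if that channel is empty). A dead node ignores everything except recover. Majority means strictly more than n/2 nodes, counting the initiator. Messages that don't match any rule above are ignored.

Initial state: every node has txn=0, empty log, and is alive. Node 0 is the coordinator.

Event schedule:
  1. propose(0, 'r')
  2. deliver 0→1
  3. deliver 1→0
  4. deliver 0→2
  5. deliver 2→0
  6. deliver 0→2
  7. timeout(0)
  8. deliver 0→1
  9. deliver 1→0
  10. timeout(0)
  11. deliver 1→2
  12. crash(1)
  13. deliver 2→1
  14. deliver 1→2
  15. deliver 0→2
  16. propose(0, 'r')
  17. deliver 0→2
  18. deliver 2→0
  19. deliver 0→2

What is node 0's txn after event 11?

3

e1 propose(0,'r'): 0[coor,t=1,-]
e2 deliver 0→1: 1[part,t=1,-]
e3 deliver 1→0: ·
e4 deliver 0→2: 2[part,t=1,-]
e5 deliver 2→0: 0[coor,t=1,r]
e6 deliver 0→2: 2[part,t=1,r]
e7 timeout(0): 0[coor,t=2,r]
e8 deliver 0→1: 1[part,t=1,r]
e9 deliver 1→0: ·
e10 timeout(0): 0[coor,t=3,r]
e11 deliver 1→2: ·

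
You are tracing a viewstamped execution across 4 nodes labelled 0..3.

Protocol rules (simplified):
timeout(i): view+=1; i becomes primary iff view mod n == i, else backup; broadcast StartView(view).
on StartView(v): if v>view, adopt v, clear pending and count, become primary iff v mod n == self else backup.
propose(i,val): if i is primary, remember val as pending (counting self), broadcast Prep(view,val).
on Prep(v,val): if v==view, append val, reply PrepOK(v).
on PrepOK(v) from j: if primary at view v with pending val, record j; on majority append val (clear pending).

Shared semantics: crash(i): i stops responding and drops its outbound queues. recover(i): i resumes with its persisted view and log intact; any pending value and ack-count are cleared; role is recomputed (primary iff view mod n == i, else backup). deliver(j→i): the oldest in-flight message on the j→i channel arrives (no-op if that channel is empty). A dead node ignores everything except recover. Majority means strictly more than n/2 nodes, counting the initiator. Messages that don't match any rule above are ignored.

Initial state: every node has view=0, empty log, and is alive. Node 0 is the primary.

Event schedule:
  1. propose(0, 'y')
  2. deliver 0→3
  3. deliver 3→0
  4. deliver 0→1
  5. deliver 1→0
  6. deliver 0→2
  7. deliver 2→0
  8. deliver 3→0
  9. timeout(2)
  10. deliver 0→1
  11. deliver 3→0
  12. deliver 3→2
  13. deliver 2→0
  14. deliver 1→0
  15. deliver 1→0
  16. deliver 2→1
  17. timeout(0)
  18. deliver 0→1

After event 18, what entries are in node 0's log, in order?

after 1 — propose(0,'y'): ·
after 2 — deliver 0→3: n3:back/v0/[y]
after 3 — deliver 3→0: ·
after 4 — deliver 0→1: n1:back/v0/[y]
after 5 — deliver 1→0: n0:prim/v0/[y]
after 6 — deliver 0→2: n2:back/v0/[y]
after 7 — deliver 2→0: ·
after 8 — deliver 3→0: ·
after 9 — timeout(2): n2:back/v1/[y]
after 10 — deliver 0→1: ·
after 11 — deliver 3→0: ·
after 12 — deliver 3→2: ·
after 13 — deliver 2→0: n0:back/v1/[y]
after 14 — deliver 1→0: ·
after 15 — deliver 1→0: ·
after 16 — deliver 2→1: n1:prim/v1/[y]
after 17 — timeout(0): n0:back/v2/[y]
after 18 — deliver 0→1: n1:back/v2/[y]

y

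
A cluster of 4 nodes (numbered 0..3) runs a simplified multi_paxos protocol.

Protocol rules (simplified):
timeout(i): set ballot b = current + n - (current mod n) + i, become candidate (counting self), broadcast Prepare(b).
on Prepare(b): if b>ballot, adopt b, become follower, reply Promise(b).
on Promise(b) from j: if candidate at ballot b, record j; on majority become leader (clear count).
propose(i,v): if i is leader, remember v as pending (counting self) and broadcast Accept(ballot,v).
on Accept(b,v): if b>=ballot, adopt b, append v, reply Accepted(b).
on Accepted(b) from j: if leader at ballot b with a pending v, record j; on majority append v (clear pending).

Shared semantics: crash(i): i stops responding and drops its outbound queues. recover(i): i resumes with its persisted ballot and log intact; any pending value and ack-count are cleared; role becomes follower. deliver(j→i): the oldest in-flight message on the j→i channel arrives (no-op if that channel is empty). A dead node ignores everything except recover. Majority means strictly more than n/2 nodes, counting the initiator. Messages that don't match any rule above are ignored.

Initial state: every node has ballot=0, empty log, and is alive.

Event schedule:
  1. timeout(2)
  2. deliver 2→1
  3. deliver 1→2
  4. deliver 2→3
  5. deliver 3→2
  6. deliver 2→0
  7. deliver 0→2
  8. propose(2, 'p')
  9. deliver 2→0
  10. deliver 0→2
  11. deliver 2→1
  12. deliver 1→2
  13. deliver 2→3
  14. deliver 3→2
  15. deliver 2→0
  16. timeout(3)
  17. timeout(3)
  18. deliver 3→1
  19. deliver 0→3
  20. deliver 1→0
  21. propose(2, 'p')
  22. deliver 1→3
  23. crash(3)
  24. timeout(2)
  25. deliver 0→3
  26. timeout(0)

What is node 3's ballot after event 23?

15

1. timeout(2):  <2:cand b6 ->
2. deliver 2→1:  <1:foll b6 ->
3. deliver 1→2:  nop
4. deliver 2→3:  <3:foll b6 ->
5. deliver 3→2:  <2:lead b6 ->
6. deliver 2→0:  <0:foll b6 ->
7. deliver 0→2:  nop
8. propose(2,'p'):  nop
9. deliver 2→0:  <0:foll b6 p>
10. deliver 0→2:  nop
11. deliver 2→1:  <1:foll b6 p>
12. deliver 1→2:  <2:lead b6 p>
13. deliver 2→3:  <3:foll b6 p>
14. deliver 3→2:  nop
15. deliver 2→0:  nop
16. timeout(3):  <3:cand b11 p>
17. timeout(3):  <3:cand b15 p>
18. deliver 3→1:  <1:foll b11 p>
19. deliver 0→3:  nop
20. deliver 1→0:  nop
21. propose(2,'p'):  nop
22. deliver 1→3:  nop
23. crash(3):  <3:✗cand b15 p>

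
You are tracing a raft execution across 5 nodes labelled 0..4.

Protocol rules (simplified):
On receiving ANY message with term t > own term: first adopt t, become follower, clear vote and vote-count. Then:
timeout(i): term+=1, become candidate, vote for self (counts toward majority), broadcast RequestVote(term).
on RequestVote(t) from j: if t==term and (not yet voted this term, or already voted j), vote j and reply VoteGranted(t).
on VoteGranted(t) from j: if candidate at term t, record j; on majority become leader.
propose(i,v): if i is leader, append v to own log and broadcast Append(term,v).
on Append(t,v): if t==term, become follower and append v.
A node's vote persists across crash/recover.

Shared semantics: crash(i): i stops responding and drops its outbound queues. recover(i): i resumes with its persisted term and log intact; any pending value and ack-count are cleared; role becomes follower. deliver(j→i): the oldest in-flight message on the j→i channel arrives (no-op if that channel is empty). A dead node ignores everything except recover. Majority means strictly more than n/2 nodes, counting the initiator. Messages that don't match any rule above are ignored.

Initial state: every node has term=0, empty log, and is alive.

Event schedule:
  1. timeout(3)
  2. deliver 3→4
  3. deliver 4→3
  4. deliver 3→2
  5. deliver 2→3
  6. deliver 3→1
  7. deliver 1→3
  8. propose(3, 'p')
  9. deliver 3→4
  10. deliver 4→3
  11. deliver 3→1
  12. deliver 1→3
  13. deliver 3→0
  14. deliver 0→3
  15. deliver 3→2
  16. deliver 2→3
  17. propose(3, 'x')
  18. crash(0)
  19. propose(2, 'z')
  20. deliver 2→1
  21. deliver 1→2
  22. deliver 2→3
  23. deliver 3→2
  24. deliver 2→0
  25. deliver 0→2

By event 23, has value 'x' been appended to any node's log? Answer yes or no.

yes

[1] timeout(3) → N3(cand t1 [-])
[2] deliver 3→4 → N4(foll t1 [-])
[3] deliver 4→3 → ∅
[4] deliver 3→2 → N2(foll t1 [-])
[5] deliver 2→3 → N3(lead t1 [-])
[6] deliver 3→1 → N1(foll t1 [-])
[7] deliver 1→3 → ∅
[8] propose(3,'p') → N3(lead t1 [p])
[9] deliver 3→4 → N4(foll t1 [p])
[10] deliver 4→3 → ∅
[11] deliver 3→1 → N1(foll t1 [p])
[12] deliver 1→3 → ∅
[13] deliver 3→0 → N0(foll t1 [-])
[14] deliver 0→3 → ∅
[15] deliver 3→2 → N2(foll t1 [p])
[16] deliver 2→3 → ∅
[17] propose(3,'x') → N3(lead t1 [p,x])
[18] crash(0) → N0(✗foll t1 [-])
[19] propose(2,'z') → ∅
[20] deliver 2→1 → ∅
[21] deliver 1→2 → ∅
[22] deliver 2→3 → ∅
[23] deliver 3→2 → N2(foll t1 [p,x])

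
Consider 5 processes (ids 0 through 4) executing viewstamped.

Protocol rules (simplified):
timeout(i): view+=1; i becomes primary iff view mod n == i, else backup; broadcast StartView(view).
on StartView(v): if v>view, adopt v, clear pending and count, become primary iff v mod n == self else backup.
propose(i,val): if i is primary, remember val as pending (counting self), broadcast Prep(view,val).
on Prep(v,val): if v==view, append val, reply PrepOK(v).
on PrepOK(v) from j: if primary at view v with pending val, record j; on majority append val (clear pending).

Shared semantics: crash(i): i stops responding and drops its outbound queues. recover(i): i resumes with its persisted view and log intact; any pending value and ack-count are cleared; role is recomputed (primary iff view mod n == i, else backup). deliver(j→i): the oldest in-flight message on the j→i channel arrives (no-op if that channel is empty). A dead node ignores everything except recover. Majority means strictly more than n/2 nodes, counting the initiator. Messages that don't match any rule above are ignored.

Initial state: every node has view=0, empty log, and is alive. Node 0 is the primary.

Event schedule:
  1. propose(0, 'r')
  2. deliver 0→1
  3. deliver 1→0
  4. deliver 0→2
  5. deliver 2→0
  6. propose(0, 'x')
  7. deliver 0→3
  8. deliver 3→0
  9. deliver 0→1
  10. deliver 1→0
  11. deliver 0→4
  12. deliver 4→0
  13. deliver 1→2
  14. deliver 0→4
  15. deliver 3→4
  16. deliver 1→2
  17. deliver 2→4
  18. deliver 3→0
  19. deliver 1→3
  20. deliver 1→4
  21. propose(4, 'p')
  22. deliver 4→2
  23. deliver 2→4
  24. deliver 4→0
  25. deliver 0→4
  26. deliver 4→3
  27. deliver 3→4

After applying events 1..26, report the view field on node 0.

0

1. propose(0,'r'):  nop
2. deliver 0→1:  <1:back v0 r>
3. deliver 1→0:  nop
4. deliver 0→2:  <2:back v0 r>
5. deliver 2→0:  <0:prim v0 r>
6. propose(0,'x'):  nop
7. deliver 0→3:  <3:back v0 r>
8. deliver 3→0:  nop
9. deliver 0→1:  <1:back v0 r,x>
10. deliver 1→0:  <0:prim v0 r,x>
11. deliver 0→4:  <4:back v0 r>
12. deliver 4→0:  nop
13. deliver 1→2:  nop
14. deliver 0→4:  <4:back v0 r,x>
15. deliver 3→4:  nop
16. deliver 1→2:  nop
17. deliver 2→4:  nop
18. deliver 3→0:  nop
19. deliver 1→3:  nop
20. deliver 1→4:  nop
21. propose(4,'p'):  nop
22. deliver 4→2:  nop
23. deliver 2→4:  nop
24. deliver 4→0:  nop
25. deliver 0→4:  nop
26. deliver 4→3:  nop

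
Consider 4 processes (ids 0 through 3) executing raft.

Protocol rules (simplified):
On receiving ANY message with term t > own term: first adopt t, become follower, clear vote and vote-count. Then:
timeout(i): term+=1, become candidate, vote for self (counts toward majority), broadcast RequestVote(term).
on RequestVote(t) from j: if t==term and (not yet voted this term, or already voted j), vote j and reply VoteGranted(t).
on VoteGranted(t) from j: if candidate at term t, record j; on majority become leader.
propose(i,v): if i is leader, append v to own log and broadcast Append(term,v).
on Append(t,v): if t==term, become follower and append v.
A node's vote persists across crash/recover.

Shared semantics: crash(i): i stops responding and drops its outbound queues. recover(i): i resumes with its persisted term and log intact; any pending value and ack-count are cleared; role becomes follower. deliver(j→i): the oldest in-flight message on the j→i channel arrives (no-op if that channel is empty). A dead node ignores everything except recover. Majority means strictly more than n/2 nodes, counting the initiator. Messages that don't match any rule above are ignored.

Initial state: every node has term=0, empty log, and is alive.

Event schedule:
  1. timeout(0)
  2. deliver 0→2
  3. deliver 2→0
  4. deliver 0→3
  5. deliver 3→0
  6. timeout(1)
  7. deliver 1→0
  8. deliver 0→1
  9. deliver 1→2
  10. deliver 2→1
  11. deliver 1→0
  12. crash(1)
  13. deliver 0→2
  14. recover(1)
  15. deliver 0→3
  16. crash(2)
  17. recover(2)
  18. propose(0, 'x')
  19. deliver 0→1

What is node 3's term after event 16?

e1 timeout(0): 0[cand,t=1,-]
e2 deliver 0→2: 2[foll,t=1,-]
e3 deliver 2→0: ·
e4 deliver 0→3: 3[foll,t=1,-]
e5 deliver 3→0: 0[lead,t=1,-]
e6 timeout(1): 1[cand,t=1,-]
e7 deliver 1→0: ·
e8 deliver 0→1: ·
e9 deliver 1→2: ·
e10 deliver 2→1: ·
e11 deliver 1→0: ·
e12 crash(1): 1[✗cand,t=1,-]
e13 deliver 0→2: ·
e14 recover(1): 1[foll,t=1,-]
e15 deliver 0→3: ·
e16 crash(2): 2[✗foll,t=1,-]

1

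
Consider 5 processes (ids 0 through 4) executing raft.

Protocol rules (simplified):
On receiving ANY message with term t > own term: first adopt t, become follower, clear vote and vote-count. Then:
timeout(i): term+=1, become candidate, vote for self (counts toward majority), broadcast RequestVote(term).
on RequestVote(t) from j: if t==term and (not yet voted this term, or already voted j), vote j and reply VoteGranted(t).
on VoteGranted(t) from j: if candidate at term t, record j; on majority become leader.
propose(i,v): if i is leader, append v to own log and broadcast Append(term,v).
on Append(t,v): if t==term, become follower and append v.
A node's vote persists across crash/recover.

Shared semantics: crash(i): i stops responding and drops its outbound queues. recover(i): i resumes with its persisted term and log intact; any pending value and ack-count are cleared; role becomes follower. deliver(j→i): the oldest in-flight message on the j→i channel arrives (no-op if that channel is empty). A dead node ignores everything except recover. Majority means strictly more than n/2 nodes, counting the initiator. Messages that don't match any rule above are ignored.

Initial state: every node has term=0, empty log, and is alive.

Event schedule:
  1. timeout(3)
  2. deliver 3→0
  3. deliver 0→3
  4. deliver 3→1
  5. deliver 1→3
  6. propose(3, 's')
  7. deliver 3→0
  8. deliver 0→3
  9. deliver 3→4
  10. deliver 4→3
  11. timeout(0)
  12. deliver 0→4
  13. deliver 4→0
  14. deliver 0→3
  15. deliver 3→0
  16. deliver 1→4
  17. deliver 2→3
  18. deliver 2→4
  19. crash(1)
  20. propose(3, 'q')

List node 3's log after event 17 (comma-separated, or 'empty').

after 1 — timeout(3): n3:cand/t1/[-]
after 2 — deliver 3→0: n0:foll/t1/[-]
after 3 — deliver 0→3: ·
after 4 — deliver 3→1: n1:foll/t1/[-]
after 5 — deliver 1→3: n3:lead/t1/[-]
after 6 — propose(3,'s'): n3:lead/t1/[s]
after 7 — deliver 3→0: n0:foll/t1/[s]
after 8 — deliver 0→3: ·
after 9 — deliver 3→4: n4:foll/t1/[-]
after 10 — deliver 4→3: ·
after 11 — timeout(0): n0:cand/t2/[s]
after 12 — deliver 0→4: n4:foll/t2/[-]
after 13 — deliver 4→0: ·
after 14 — deliver 0→3: n3:foll/t2/[s]
after 15 — deliver 3→0: n0:lead/t2/[s]
after 16 — deliver 1→4: ·
after 17 — deliver 2→3: ·

s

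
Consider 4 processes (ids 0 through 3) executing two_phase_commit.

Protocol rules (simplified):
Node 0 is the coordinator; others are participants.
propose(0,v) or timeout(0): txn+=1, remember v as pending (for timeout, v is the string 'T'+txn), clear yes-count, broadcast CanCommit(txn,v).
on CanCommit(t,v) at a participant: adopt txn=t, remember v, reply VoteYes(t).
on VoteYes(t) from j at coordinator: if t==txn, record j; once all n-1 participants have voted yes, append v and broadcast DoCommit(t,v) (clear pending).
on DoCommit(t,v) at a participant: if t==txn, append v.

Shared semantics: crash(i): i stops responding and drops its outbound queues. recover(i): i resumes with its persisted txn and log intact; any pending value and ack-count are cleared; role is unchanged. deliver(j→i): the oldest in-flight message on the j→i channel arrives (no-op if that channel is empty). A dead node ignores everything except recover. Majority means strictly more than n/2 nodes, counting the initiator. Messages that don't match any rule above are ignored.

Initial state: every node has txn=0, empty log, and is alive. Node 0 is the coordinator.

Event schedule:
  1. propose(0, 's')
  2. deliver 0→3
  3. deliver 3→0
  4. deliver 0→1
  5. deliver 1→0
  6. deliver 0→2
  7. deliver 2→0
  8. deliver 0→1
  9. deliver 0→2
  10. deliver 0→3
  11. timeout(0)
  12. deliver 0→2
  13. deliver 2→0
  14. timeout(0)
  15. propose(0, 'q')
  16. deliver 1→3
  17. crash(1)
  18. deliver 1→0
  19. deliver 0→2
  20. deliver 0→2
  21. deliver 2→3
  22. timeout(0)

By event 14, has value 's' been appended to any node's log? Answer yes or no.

yes

after 1 — propose(0,'s'): n0:coor/t1/[-]
after 2 — deliver 0→3: n3:part/t1/[-]
after 3 — deliver 3→0: ·
after 4 — deliver 0→1: n1:part/t1/[-]
after 5 — deliver 1→0: ·
after 6 — deliver 0→2: n2:part/t1/[-]
after 7 — deliver 2→0: n0:coor/t1/[s]
after 8 — deliver 0→1: n1:part/t1/[s]
after 9 — deliver 0→2: n2:part/t1/[s]
after 10 — deliver 0→3: n3:part/t1/[s]
after 11 — timeout(0): n0:coor/t2/[s]
after 12 — deliver 0→2: n2:part/t2/[s]
after 13 — deliver 2→0: ·
after 14 — timeout(0): n0:coor/t3/[s]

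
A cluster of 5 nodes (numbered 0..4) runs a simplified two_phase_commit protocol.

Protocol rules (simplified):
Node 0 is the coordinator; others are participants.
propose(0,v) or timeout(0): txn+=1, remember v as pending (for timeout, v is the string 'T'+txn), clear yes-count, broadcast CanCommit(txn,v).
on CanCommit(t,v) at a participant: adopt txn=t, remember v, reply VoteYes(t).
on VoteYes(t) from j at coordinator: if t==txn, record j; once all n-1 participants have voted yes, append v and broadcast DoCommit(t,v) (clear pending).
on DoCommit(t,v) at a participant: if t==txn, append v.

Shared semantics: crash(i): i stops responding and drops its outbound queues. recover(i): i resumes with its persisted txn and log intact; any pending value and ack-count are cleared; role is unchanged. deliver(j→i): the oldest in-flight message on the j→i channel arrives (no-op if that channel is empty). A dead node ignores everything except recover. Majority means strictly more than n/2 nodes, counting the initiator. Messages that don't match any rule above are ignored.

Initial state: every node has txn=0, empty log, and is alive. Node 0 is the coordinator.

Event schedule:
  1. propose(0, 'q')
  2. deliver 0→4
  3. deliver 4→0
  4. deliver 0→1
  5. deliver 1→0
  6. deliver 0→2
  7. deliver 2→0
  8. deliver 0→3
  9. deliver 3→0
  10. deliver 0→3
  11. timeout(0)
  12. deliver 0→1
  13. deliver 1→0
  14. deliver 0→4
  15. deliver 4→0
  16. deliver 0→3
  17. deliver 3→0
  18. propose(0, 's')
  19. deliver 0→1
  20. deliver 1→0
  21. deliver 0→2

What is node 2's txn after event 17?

1

1. propose(0,'q'):  <0:coor t1 ->
2. deliver 0→4:  <4:part t1 ->
3. deliver 4→0:  nop
4. deliver 0→1:  <1:part t1 ->
5. deliver 1→0:  nop
6. deliver 0→2:  <2:part t1 ->
7. deliver 2→0:  nop
8. deliver 0→3:  <3:part t1 ->
9. deliver 3→0:  <0:coor t1 q>
10. deliver 0→3:  <3:part t1 q>
11. timeout(0):  <0:coor t2 q>
12. deliver 0→1:  <1:part t1 q>
13. deliver 1→0:  nop
14. deliver 0→4:  <4:part t1 q>
15. deliver 4→0:  nop
16. deliver 0→3:  <3:part t2 q>
17. deliver 3→0:  nop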